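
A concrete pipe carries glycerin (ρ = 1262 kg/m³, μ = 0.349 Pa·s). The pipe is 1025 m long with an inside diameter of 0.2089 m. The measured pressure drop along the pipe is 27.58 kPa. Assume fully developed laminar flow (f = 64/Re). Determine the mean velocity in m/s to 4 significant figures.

V ≈ 0.1051 m/s

For laminar flow, f = 64/Re with Re = ρVD/μ, so Darcy-Weisbach reduces to ΔP = 32μLV/D². Solving for V: V = ΔP·D²/(32μL) = 2.758e+04·(0.2089)²/(32·0.349·1025) = 0.1051 m/s.
Check: Re = ρVD/μ = 1262·0.1051·0.2089/0.349 = 79.42 < 2300, so the laminar assumption holds.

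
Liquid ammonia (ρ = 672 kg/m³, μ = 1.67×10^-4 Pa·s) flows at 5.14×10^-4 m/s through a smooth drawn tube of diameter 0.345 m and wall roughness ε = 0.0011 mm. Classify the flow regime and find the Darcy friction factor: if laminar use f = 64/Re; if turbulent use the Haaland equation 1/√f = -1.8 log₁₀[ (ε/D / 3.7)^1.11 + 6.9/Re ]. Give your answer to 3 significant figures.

f ≈ 0.0897

Re = ρVD/μ = 672·0.000514·0.345/0.000167 = 713.6.
Re < 2300 → laminar, so f = 64/Re = 0.08969 (roughness is irrelevant in laminar flow).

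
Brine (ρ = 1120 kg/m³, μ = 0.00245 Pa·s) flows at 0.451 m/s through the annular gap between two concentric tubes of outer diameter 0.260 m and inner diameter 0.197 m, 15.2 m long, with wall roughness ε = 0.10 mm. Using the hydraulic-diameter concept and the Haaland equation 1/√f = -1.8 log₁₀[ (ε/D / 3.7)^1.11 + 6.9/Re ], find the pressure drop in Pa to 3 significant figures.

Hydraulic diameter D_h = 4A/P = D_o - D_i = 0.26 - 0.197 = 0.063 m.
Re = ρVD_h/μ = 1120·0.451·0.063/0.00245 = 1.299e+04.
ε/D_h = 0.0001/0.063 = 0.00159; Haaland gives 1/√f = -1.8 log₁₀[0.000183+0.000531] = 5.663, so f = 0.03118.
ΔP = f(L/D_h)(ρV²/2) = 0.03118·15.2/0.063·113.9 = 856.9 Pa.

ΔP ≈ 857 Pa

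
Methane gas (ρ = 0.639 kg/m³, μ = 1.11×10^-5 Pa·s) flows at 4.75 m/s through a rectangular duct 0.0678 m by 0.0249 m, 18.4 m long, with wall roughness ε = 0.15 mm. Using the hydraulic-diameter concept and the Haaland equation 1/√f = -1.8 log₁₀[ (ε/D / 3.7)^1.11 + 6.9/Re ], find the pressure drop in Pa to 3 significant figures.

Hydraulic diameter D_h = 4A/P = 4·(0.0678·0.0249)/(2·(0.0678+0.0249)) = 0.006753/0.1854 = 0.03642 m.
Re = ρVD_h/μ = 0.639·4.75·0.03642/1.11e-05 = 9960.
ε/D_h = 0.00015/0.03642 = 0.00412; Haaland gives 1/√f = -1.8 log₁₀[0.000527+0.000693] = 5.245, so f = 0.03635.
ΔP = f(L/D_h)(ρV²/2) = 0.03635·18.4/0.03642·7.209 = 132.4 Pa.

ΔP ≈ 132 Pa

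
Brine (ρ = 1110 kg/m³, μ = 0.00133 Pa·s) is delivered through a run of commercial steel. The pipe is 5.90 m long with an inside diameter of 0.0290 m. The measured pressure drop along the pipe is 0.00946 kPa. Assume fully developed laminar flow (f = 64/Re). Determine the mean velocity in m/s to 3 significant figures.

V ≈ 0.0317 m/s

For laminar flow, f = 64/Re with Re = ρVD/μ, so Darcy-Weisbach reduces to ΔP = 32μLV/D². Solving for V: V = ΔP·D²/(32μL) = 9.46·(0.029)²/(32·0.00133·5.9) = 0.03168 m/s.
Check: Re = ρVD/μ = 1110·0.03168·0.029/0.00133 = 766.8 < 2300, so the laminar assumption holds.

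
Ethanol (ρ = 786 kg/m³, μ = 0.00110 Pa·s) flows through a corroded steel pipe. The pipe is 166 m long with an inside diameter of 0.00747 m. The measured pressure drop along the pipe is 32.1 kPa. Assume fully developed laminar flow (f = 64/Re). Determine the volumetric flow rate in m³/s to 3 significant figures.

Q ≈ 1.34×10^-5 m³/s

For laminar flow, f = 64/Re with Re = ρVD/μ, so Darcy-Weisbach reduces to ΔP = 32μLV/D². Solving for V: V = ΔP·D²/(32μL) = 3.21e+04·(0.00747)²/(32·0.0011·166) = 0.3065 m/s.
Check: Re = ρVD/μ = 786·0.3065·0.00747/0.0011 = 1636 < 2300, so the laminar assumption holds.
Q = V·A = 0.3065·(π/4·0.00747²) = 1.343e-05 m³/s = 1.34×10^-5 m³/s.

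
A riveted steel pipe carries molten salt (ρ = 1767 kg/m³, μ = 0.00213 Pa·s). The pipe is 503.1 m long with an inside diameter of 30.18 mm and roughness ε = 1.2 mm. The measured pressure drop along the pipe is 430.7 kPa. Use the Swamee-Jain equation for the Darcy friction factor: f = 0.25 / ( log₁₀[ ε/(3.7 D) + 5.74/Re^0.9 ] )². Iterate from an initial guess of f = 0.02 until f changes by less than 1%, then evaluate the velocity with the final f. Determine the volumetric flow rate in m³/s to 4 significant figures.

Rearranging Darcy-Weisbach: V = √(2·ΔP·D/(f·L·ρ)). With ε/D = 0.0012/0.03018 = 0.0398, iterate starting from f = 0.02:
  f = 0.02 → V = √(2·4.307e+05·0.03018/(0.02·503.1·1767)) = 1.209 m/s; Re = ρVD/μ = 3.027e+04; f → 0.0659
  f = 0.0659 → V = 0.6662 m/s; Re = 1.668e+04; f → 0.06688
  f = 0.06688 → V = 0.6613 m/s; Re = 1.656e+04; f → 0.06689
Converged (Δf/f < 1%). With the final f = 0.06689: V = √(2·4.307e+05·0.03018/(0.06689·503.1·1767)) = 0.6612 m/s.
Q = V·A = 0.6612·(π/4·0.03018²) = 0.000473 m³/s = 4.730×10^-4 m³/s.

Q ≈ 4.730×10^-4 m³/s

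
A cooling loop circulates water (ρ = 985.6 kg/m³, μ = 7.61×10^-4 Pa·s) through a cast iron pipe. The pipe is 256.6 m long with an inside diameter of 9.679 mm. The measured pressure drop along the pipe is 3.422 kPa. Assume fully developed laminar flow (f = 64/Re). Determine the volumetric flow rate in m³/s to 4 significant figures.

For laminar flow, f = 64/Re with Re = ρVD/μ, so Darcy-Weisbach reduces to ΔP = 32μLV/D². Solving for V: V = ΔP·D²/(32μL) = 3422·(0.009679)²/(32·0.000761·256.6) = 0.0513 m/s.
Check: Re = ρVD/μ = 985.6·0.0513·0.009679/0.000761 = 643.1 < 2300, so the laminar assumption holds.
Q = V·A = 0.0513·(π/4·0.009679²) = 3.775e-06 m³/s = 3.775×10^-6 m³/s.

Q ≈ 3.775×10^-6 m³/s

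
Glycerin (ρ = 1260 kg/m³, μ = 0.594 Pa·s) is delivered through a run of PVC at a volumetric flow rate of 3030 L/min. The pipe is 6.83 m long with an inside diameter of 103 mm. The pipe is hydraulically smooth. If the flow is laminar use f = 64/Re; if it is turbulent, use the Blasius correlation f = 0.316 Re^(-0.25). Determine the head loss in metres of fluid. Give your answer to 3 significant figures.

h_f ≈ 6.00 m

Q = 3030 L/min = 3030/60000 = 0.0505 m³/s.
Cross-sectional area A = πD²/4 = π(0.103)²/4 = 0.008332 m²; mean velocity V = Q/A = 0.0505/0.008332 = 6.061 m/s.
Reynolds number Re = ρVD/μ = 1260 · 6.061 · 0.103 / 0.594 = 1324.
Re < 2300 → laminar flow, so f = 64/Re = 64/1324 = 0.04833 (the turbulent correlation is not needed).
Darcy-Weisbach: ΔP = f(L/D)(ρV²/2) = 0.04833·(6.83/0.103)·(1260·6.061²/2) = 0.04833·66.31·2.314e+04 = 7.417e+04 Pa.
Head loss h_f = ΔP/(ρg) = 7.417e+04/(1260·9.81) = 6.00 m.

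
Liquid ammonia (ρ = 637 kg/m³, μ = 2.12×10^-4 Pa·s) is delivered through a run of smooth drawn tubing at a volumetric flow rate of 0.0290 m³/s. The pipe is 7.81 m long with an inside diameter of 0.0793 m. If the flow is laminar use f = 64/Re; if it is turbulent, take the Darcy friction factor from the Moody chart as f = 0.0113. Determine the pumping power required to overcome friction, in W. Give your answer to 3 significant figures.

Cross-sectional area A = πD²/4 = π(0.0793)²/4 = 0.004939 m²; mean velocity V = Q/A = 0.029/0.004939 = 5.872 m/s.
Reynolds number Re = ρVD/μ = 637 · 5.872 · 0.0793 / 0.000212 = 1.399e+06.
Re > 4000 → turbulent; use the Moody-chart value f = 0.0113.
Darcy-Weisbach: ΔP = f(L/D)(ρV²/2) = 0.0113·(7.81/0.0793)·(637·5.872²/2) = 0.0113·98.49·1.098e+04 = 1.222e+04 Pa.
Pumping power P = QΔP = 0.029·1.222e+04 = 354.4 W = 354 W.

P ≈ 354 W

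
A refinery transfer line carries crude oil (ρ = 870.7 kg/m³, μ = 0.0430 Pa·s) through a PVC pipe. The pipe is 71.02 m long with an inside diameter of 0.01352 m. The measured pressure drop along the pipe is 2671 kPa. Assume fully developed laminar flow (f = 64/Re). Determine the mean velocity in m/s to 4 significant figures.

V ≈ 4.996 m/s

For laminar flow, f = 64/Re with Re = ρVD/μ, so Darcy-Weisbach reduces to ΔP = 32μLV/D². Solving for V: V = ΔP·D²/(32μL) = 2.671e+06·(0.01352)²/(32·0.043·71.02) = 4.996 m/s.
Check: Re = ρVD/μ = 870.7·4.996·0.01352/0.043 = 1368 < 2300, so the laminar assumption holds.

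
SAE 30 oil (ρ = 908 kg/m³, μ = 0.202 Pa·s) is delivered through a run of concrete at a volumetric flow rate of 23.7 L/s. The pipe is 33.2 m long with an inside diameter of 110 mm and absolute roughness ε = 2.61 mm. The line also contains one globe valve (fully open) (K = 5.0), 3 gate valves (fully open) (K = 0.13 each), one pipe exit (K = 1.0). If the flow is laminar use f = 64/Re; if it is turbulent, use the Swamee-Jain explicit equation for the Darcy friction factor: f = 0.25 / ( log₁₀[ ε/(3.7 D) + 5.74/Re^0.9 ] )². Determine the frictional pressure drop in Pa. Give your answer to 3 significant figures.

ΔP ≈ 62300 Pa

Q = 23.7 L/s = 23.7/1000 = 0.0237 m³/s.
Cross-sectional area A = πD²/4 = π(0.11)²/4 = 0.009503 m²; mean velocity V = Q/A = 0.0237/0.009503 = 2.494 m/s.
Reynolds number Re = ρVD/μ = 908 · 2.494 · 0.11 / 0.202 = 1233.
Re < 2300 → laminar flow, so f = 64/Re = 64/1233 = 0.0519 (the turbulent correlation is not needed).
Total minor-loss coefficient ΣK = 1·5 + 3·0.13 + 1·1 = 6.39.
ΔP = [f·L/D + ΣK]·(ρV²/2) = [0.0519·33.2/0.11 + 6.39]·(908·2.494²/2) = [15.66 + 6.39]·2824 = 6.227e+04 Pa.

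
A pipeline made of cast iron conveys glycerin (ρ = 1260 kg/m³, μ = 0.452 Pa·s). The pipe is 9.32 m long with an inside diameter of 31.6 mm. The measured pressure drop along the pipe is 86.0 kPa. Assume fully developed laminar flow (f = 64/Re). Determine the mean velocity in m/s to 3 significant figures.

For laminar flow, f = 64/Re with Re = ρVD/μ, so Darcy-Weisbach reduces to ΔP = 32μLV/D². Solving for V: V = ΔP·D²/(32μL) = 8.6e+04·(0.0316)²/(32·0.452·9.32) = 0.637 m/s.
Check: Re = ρVD/μ = 1260·0.637·0.0316/0.452 = 56.12 < 2300, so the laminar assumption holds.

V ≈ 0.637 m/s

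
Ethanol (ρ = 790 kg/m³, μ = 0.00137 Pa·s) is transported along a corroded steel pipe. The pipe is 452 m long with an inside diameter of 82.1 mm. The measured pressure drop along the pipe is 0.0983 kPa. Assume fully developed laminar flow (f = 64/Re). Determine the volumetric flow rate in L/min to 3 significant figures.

Q ≈ 10.6 L/min

For laminar flow, f = 64/Re with Re = ρVD/μ, so Darcy-Weisbach reduces to ΔP = 32μLV/D². Solving for V: V = ΔP·D²/(32μL) = 98.3·(0.0821)²/(32·0.00137·452) = 0.03344 m/s.
Check: Re = ρVD/μ = 790·0.03344·0.0821/0.00137 = 1583 < 2300, so the laminar assumption holds.
Q = V·A = 0.03344·(π/4·0.0821²) = 0.000177 m³/s = 10.6 L/min.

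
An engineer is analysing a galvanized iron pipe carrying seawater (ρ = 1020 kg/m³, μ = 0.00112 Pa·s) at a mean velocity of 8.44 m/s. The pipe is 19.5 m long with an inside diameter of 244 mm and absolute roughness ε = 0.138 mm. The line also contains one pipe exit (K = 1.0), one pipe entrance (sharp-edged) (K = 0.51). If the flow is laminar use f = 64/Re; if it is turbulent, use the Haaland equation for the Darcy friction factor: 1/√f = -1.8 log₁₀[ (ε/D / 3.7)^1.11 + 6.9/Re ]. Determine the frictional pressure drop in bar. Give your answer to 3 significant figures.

Reynolds number Re = ρVD/μ = 1020 · 8.44 · 0.244 / 0.00112 = 1.875e+06.
Re > 4000 → turbulent. Relative roughness ε/D = 0.000138/0.244 = 0.000566. Haaland: 1/√f = -1.8 log₁₀[(0.000566/3.7)^1.11 + 6.9/1.875e+06] = -1.8 log₁₀[5.82e-05 + 3.68e-06] = 7.576, so f = 0.01742.
Total minor-loss coefficient ΣK = 1·1 + 1·0.51 = 1.51.
ΔP = [f·L/D + ΣK]·(ρV²/2) = [0.01742·19.5/0.244 + 1.51]·(1020·8.44²/2) = [1.392 + 1.51]·3.633e+04 = 1.054e+05 Pa.
ΔP = 1.054e+05 Pa = 1.05 bar.

ΔP ≈ 1.05 bar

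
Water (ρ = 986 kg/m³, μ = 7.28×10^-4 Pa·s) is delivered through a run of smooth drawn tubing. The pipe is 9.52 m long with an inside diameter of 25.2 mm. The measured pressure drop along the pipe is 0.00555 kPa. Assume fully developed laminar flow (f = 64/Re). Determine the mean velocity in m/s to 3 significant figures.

V ≈ 0.0159 m/s

For laminar flow, f = 64/Re with Re = ρVD/μ, so Darcy-Weisbach reduces to ΔP = 32μLV/D². Solving for V: V = ΔP·D²/(32μL) = 5.55·(0.0252)²/(32·0.000728·9.52) = 0.01589 m/s.
Check: Re = ρVD/μ = 986·0.01589·0.0252/0.000728 = 542.4 < 2300, so the laminar assumption holds.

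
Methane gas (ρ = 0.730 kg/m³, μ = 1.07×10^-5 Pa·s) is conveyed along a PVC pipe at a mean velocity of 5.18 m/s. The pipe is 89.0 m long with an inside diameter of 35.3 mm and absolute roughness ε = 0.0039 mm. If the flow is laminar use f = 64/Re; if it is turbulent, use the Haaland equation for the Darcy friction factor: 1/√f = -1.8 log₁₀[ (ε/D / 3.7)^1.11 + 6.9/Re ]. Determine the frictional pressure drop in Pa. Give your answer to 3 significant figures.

Reynolds number Re = ρVD/μ = 0.73 · 5.18 · 0.0353 / 1.07e-05 = 1.248e+04.
Re > 4000 → turbulent. Relative roughness ε/D = 3.9e-06/0.0353 = 0.00011. Haaland: 1/√f = -1.8 log₁₀[(0.00011/3.7)^1.11 + 6.9/1.248e+04] = -1.8 log₁₀[9.49e-06 + 0.000553] = 5.85, so f = 0.02922.
Darcy-Weisbach: ΔP = f(L/D)(ρV²/2) = 0.02922·(89/0.0353)·(0.73·5.18²/2) = 0.02922·2521·9.794 = 721.6 Pa.

ΔP ≈ 722 Pa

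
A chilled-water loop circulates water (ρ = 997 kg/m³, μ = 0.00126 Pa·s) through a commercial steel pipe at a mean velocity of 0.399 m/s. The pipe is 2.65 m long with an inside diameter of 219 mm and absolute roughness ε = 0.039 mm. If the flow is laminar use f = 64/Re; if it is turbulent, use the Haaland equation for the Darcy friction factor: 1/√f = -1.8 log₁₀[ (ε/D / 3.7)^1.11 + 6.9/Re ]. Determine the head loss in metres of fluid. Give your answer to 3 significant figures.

Reynolds number Re = ρVD/μ = 997 · 0.399 · 0.219 / 0.00126 = 6.914e+04.
Re > 4000 → turbulent. Relative roughness ε/D = 3.9e-05/0.219 = 0.000178. Haaland: 1/√f = -1.8 log₁₀[(0.000178/3.7)^1.11 + 6.9/6.914e+04] = -1.8 log₁₀[1.61e-05 + 9.98e-05] = 7.085, so f = 0.01992.
Darcy-Weisbach: ΔP = f(L/D)(ρV²/2) = 0.01992·(2.65/0.219)·(997·0.399²/2) = 0.01992·12.1·79.36 = 19.13 Pa.
Head loss h_f = ΔP/(ρg) = 19.13/(997·9.81) = 0.00196 m.

h_f ≈ 0.00196 m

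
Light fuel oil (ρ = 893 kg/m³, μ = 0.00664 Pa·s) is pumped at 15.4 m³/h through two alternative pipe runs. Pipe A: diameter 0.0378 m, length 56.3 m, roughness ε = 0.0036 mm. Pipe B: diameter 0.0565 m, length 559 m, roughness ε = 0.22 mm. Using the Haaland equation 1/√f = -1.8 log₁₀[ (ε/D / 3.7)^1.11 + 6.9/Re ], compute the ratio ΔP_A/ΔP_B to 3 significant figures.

Pipe A: V = Q/A = 0.004278/0.001122 = 3.812 m/s; Re = 1.938e+04; ε/D = 9.52e-05; Haaland → f = 0.0261; ΔP_A = f(L/D)(ρV²/2) = 2.522e+05 Pa.
Pipe B: V = Q/A = 0.004278/0.002507 = 1.706 m/s; Re = 1.296e+04; ε/D = 0.00389; Haaland → f = 0.03456; ΔP_B = f(L/D)(ρV²/2) = 4.445e+05 Pa.
ΔP_A/ΔP_B = 2.522e+05/4.445e+05 = 0.567.

ΔP_A/ΔP_B ≈ 0.567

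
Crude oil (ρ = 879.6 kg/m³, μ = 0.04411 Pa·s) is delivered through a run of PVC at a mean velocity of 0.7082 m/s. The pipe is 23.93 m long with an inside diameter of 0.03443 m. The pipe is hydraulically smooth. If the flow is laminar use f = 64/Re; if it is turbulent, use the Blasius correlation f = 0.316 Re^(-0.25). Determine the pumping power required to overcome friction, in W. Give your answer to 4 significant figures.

P ≈ 13.31 W

Reynolds number Re = ρVD/μ = 879.6 · 0.7082 · 0.03443 / 0.0441 = 486.2.
Re < 2300 → laminar flow, so f = 64/Re = 64/486.2 = 0.1316 (the turbulent correlation is not needed).
Darcy-Weisbach: ΔP = f(L/D)(ρV²/2) = 0.1316·(23.93/0.03443)·(879.6·0.7082²/2) = 0.1316·695·220.6 = 2.018e+04 Pa.
Q = V·A = 0.7082·0.000931 = 0.0006594 m³/s.
Pumping power P = QΔP = 0.0006594·2.018e+04 = 13.306 W = 13.31 W.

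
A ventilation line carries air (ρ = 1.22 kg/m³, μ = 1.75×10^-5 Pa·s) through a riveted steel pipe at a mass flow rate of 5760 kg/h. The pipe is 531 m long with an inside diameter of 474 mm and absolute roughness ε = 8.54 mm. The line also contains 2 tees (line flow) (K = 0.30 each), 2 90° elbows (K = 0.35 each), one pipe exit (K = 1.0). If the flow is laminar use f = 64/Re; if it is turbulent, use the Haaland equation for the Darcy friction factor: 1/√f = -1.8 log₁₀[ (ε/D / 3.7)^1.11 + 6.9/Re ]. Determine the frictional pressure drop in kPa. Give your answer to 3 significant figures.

ΔP ≈ 1.85 kPa

ṁ = 5760 kg/h = 5760/3600 = 1.6 kg/s.
A = πD²/4 = π(0.474)²/4 = 0.1765 m²; mean velocity V = ṁ/(ρA) = 1.6/(1.22 · 0.1765) = 7.432 m/s.
Reynolds number Re = ρVD/μ = 1.22 · 7.432 · 0.474 / 1.75e-05 = 2.456e+05.
Re > 4000 → turbulent. Relative roughness ε/D = 0.00854/0.474 = 0.018. Haaland: 1/√f = -1.8 log₁₀[(0.018/3.7)^1.11 + 6.9/2.456e+05] = -1.8 log₁₀[0.00271 + 2.81e-05] = 4.612, so f = 0.04701.
Total minor-loss coefficient ΣK = 2·0.3 + 2·0.35 + 1·1 = 2.3.
ΔP = [f·L/D + ΣK]·(ρV²/2) = [0.04701·531/0.474 + 2.3]·(1.22·7.432²/2) = [52.66 + 2.3]·33.69 = 1852 Pa.
ΔP = 1852 Pa = 1.85 kPa.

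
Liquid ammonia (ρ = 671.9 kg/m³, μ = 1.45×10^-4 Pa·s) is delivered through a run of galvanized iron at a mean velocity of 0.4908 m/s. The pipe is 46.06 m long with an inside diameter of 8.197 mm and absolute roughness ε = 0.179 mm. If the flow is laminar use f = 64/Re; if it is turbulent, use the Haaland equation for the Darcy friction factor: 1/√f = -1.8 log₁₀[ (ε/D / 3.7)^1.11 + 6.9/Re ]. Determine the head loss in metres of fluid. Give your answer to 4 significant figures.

Reynolds number Re = ρVD/μ = 671.9 · 0.4908 · 0.008197 / 0.000145 = 1.864e+04.
Re > 4000 → turbulent. Relative roughness ε/D = 0.000179/0.008197 = 0.0218. Haaland: 1/√f = -1.8 log₁₀[(0.0218/3.7)^1.11 + 6.9/1.864e+04] = -1.8 log₁₀[0.00336 + 0.00037] = 4.372, so f = 0.05232.
Darcy-Weisbach: ΔP = f(L/D)(ρV²/2) = 0.05232·(46.06/0.008197)·(671.9·0.4908²/2) = 0.05232·5619·80.93 = 2.379e+04 Pa.
Head loss h_f = ΔP/(ρg) = 2.379e+04/(671.9·9.81) = 3.610 m.

h_f ≈ 3.610 m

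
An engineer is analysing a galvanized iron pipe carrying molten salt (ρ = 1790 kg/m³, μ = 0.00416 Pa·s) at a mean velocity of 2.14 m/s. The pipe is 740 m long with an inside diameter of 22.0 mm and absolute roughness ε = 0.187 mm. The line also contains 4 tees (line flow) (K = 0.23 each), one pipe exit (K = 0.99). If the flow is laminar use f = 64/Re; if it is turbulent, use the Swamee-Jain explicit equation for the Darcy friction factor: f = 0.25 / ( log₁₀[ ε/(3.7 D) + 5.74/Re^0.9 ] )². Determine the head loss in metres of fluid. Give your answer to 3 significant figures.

h_f ≈ 311 m

Reynolds number Re = ρVD/μ = 1790 · 2.14 · 0.022 / 0.00416 = 2.026e+04.
Re > 4000 → turbulent. Relative roughness ε/D = 0.000187/0.022 = 0.0085. Swamee-Jain: f = 0.25/(log₁₀[0.0085/3.7 + 5.74/2.026e+04^0.9])² = 0.25/(log₁₀[0.0023 + 0.000764])² = 0.25/(-2.514)² = 0.03955.
Total minor-loss coefficient ΣK = 4·0.23 + 1·0.99 = 1.91.
ΔP = [f·L/D + ΣK]·(ρV²/2) = [0.03955·740/0.022 + 1.91]·(1790·2.14²/2) = [1330 + 1.91]·4099 = 5.461e+06 Pa.
Head loss h_f = ΔP/(ρg) = 5.461e+06/(1790·9.81) = 311 m.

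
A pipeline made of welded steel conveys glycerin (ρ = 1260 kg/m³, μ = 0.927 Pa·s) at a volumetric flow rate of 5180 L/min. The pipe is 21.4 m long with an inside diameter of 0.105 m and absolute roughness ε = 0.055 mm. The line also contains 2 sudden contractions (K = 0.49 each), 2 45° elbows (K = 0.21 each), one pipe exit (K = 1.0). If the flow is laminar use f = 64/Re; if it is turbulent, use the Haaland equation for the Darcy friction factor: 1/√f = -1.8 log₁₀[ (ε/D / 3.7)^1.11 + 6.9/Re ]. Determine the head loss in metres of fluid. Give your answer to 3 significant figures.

h_f ≈ 58.6 m

Q = 5180 L/min = 5180/60000 = 0.08633 m³/s.
Cross-sectional area A = πD²/4 = π(0.105)²/4 = 0.008659 m²; mean velocity V = Q/A = 0.08633/0.008659 = 9.97 m/s.
Reynolds number Re = ρVD/μ = 1260 · 9.97 · 0.105 / 0.927 = 1423.
Re < 2300 → laminar flow, so f = 64/Re = 64/1423 = 0.04498 (the turbulent correlation is not needed).
Total minor-loss coefficient ΣK = 2·0.49 + 2·0.21 + 1·1 = 2.4.
ΔP = [f·L/D + ΣK]·(ρV²/2) = [0.04498·21.4/0.105 + 2.4]·(1260·9.97²/2) = [9.167 + 2.4]·6.263e+04 = 7.244e+05 Pa.
Head loss h_f = ΔP/(ρg) = 7.244e+05/(1260·9.81) = 58.6 m.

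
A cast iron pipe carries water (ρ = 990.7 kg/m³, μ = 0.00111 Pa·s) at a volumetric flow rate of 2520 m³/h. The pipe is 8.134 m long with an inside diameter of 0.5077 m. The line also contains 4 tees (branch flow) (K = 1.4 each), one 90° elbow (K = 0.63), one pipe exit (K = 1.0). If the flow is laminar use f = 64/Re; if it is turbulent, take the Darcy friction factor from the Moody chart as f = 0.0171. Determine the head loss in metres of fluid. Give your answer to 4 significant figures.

h_f ≈ 4.573 m

Q = 2520 m³/h = 2520/3600 = 0.7 m³/s.
Cross-sectional area A = πD²/4 = π(0.5077)²/4 = 0.2024 m²; mean velocity V = Q/A = 0.7/0.2024 = 3.458 m/s.
Reynolds number Re = ρVD/μ = 990.7 · 3.458 · 0.5077 / 0.00111 = 1.567e+06.
Re > 4000 → turbulent; use the Moody-chart value f = 0.0171.
Total minor-loss coefficient ΣK = 4·1.4 + 1·0.63 + 1·1 = 7.23.
ΔP = [f·L/D + ΣK]·(ρV²/2) = [0.0171·8.134/0.5077 + 7.23]·(990.7·3.458²/2) = [0.274 + 7.23]·5922 = 4.444e+04 Pa.
Head loss h_f = ΔP/(ρg) = 4.444e+04/(990.7·9.81) = 4.573 m.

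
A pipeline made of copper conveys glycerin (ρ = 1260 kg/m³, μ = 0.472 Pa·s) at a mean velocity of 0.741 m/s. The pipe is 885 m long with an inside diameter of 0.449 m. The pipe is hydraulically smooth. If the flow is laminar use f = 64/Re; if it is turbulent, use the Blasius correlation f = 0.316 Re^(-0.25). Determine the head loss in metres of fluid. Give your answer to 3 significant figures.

h_f ≈ 3.97 m

Reynolds number Re = ρVD/μ = 1260 · 0.741 · 0.449 / 0.472 = 888.2.
Re < 2300 → laminar flow, so f = 64/Re = 64/888.2 = 0.07206 (the turbulent correlation is not needed).
Darcy-Weisbach: ΔP = f(L/D)(ρV²/2) = 0.07206·(885/0.449)·(1260·0.741²/2) = 0.07206·1971·345.9 = 4.913e+04 Pa.
Head loss h_f = ΔP/(ρg) = 4.913e+04/(1260·9.81) = 3.97 m.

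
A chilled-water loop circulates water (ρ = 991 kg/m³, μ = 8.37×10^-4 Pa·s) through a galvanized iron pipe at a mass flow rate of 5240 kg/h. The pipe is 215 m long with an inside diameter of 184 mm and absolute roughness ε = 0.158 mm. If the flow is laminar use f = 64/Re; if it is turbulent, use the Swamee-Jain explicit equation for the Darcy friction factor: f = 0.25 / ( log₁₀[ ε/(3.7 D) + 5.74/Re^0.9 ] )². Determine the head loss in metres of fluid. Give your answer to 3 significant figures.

ṁ = 5240 kg/h = 5240/3600 = 1.456 kg/s.
A = πD²/4 = π(0.184)²/4 = 0.02659 m²; mean velocity V = ṁ/(ρA) = 1.456/(991 · 0.02659) = 0.05524 m/s.
Reynolds number Re = ρVD/μ = 991 · 0.05524 · 0.184 / 0.000837 = 1.203e+04.
Re > 4000 → turbulent. Relative roughness ε/D = 0.000158/0.184 = 0.000859. Swamee-Jain: f = 0.25/(log₁₀[0.000859/3.7 + 5.74/1.203e+04^0.9])² = 0.25/(log₁₀[0.000232 + 0.00122])² = 0.25/(-2.838)² = 0.03104.
Darcy-Weisbach: ΔP = f(L/D)(ρV²/2) = 0.03104·(215/0.184)·(991·0.05524²/2) = 0.03104·1168·1.512 = 54.84 Pa.
Head loss h_f = ΔP/(ρg) = 54.84/(991·9.81) = 0.00564 m.

h_f ≈ 0.00564 m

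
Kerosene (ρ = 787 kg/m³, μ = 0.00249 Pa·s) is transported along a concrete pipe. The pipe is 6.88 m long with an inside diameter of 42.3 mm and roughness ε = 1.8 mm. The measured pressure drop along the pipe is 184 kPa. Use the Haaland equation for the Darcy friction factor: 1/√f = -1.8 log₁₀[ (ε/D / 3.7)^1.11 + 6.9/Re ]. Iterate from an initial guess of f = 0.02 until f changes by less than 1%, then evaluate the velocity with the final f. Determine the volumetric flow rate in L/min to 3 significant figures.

Rearranging Darcy-Weisbach: V = √(2·ΔP·D/(f·L·ρ)). With ε/D = 0.0018/0.0423 = 0.0426, iterate starting from f = 0.02:
  f = 0.02 → V = √(2·1.84e+05·0.0423/(0.02·6.88·787)) = 11.99 m/s; Re = ρVD/μ = 1.603e+05; f → 0.06677
  f = 0.06677 → V = 6.562 m/s; Re = 8.773e+04; f → 0.06691
Converged (Δf/f < 1%). With the final f = 0.06691: V = √(2·1.84e+05·0.0423/(0.06691·6.88·787)) = 6.555 m/s.
Q = V·A = 6.555·(π/4·0.0423²) = 0.009212 m³/s = 553 L/min.

Q ≈ 553 L/min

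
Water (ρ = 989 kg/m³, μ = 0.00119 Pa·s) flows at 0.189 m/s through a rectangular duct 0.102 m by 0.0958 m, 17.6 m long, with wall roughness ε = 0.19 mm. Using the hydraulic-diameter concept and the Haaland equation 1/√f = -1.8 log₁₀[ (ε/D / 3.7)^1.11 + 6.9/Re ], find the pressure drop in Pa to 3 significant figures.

ΔP ≈ 96.4 Pa

Hydraulic diameter D_h = 4A/P = 4·(0.102·0.0958)/(2·(0.102+0.0958)) = 0.03909/0.3956 = 0.0988 m.
Re = ρVD_h/μ = 989·0.189·0.0988/0.00119 = 1.552e+04.
ε/D_h = 0.00019/0.0988 = 0.00192; Haaland gives 1/√f = -1.8 log₁₀[0.000226+0.000445] = 5.712, so f = 0.03065.
ΔP = f(L/D_h)(ρV²/2) = 0.03065·17.6/0.0988·17.66 = 96.44 Pa.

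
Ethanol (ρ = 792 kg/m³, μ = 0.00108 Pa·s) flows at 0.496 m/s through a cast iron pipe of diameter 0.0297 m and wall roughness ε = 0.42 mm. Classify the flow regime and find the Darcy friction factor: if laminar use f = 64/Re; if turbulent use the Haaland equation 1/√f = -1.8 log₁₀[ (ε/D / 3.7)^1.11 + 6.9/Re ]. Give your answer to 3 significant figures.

Re = ρVD/μ = 792·0.496·0.0297/0.00108 = 1.08e+04.
Re > 4000 → turbulent. ε/D = 0.00042/0.0297 = 0.0141; Haaland: 1/√f = -1.8 log₁₀[0.00207 + 0.000639] = 4.621, so f = 0.04684.

f ≈ 0.0468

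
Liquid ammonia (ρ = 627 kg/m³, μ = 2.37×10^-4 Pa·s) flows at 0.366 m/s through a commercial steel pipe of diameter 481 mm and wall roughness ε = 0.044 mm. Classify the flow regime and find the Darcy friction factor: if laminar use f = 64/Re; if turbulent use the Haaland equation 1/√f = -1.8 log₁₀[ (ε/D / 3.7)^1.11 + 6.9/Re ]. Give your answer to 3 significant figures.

Re = ρVD/μ = 627·0.366·0.481/0.000237 = 4.657e+05.
Re > 4000 → turbulent. ε/D = 4.4e-05/0.481 = 9.15e-05; Haaland: 1/√f = -1.8 log₁₀[7.7e-06 + 1.48e-05] = 8.366, so f = 0.01429.

f ≈ 0.0143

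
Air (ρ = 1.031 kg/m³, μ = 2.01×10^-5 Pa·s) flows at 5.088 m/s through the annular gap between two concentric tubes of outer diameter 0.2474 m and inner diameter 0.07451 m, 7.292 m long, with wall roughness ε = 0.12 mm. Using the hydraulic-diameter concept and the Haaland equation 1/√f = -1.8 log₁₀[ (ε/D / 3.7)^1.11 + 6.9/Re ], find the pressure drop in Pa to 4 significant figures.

ΔP ≈ 13.07 Pa

Hydraulic diameter D_h = 4A/P = D_o - D_i = 0.2474 - 0.07451 = 0.1729 m.
Re = ρVD_h/μ = 1.031·5.088·0.1729/2.01e-05 = 4.512e+04.
ε/D_h = 0.00012/0.1729 = 0.000694; Haaland gives 1/√f = -1.8 log₁₀[7.3e-05+0.000153] = 6.563, so f = 0.02322.
ΔP = f(L/D_h)(ρV²/2) = 0.02322·7.292/0.1729·13.35 = 13.07 Pa.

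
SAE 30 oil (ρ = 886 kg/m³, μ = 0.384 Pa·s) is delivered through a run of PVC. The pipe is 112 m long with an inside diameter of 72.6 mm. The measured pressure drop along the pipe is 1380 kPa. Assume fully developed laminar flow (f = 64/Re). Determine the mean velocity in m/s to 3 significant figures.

V ≈ 5.29 m/s

For laminar flow, f = 64/Re with Re = ρVD/μ, so Darcy-Weisbach reduces to ΔP = 32μLV/D². Solving for V: V = ΔP·D²/(32μL) = 1.38e+06·(0.0726)²/(32·0.384·112) = 5.285 m/s.
Check: Re = ρVD/μ = 886·5.285·0.0726/0.384 = 885.3 < 2300, so the laminar assumption holds.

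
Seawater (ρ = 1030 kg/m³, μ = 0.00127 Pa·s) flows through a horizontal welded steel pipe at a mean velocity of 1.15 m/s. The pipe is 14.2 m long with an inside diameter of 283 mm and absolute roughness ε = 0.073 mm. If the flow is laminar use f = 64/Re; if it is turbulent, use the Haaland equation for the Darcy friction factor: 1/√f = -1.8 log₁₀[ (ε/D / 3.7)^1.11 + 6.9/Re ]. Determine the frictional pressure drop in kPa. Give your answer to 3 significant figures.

Reynolds number Re = ρVD/μ = 1030 · 1.15 · 0.283 / 0.00127 = 2.639e+05.
Re > 4000 → turbulent. Relative roughness ε/D = 7.3e-05/0.283 = 0.000258. Haaland: 1/√f = -1.8 log₁₀[(0.000258/3.7)^1.11 + 6.9/2.639e+05] = -1.8 log₁₀[2.43e-05 + 2.61e-05] = 7.735, so f = 0.01672.
Darcy-Weisbach: ΔP = f(L/D)(ρV²/2) = 0.01672·(14.2/0.283)·(1030·1.15²/2) = 0.01672·50.18·681.1 = 571.3 Pa.
ΔP = 571.3 Pa = 0.571 kPa.

ΔP ≈ 0.571 kPa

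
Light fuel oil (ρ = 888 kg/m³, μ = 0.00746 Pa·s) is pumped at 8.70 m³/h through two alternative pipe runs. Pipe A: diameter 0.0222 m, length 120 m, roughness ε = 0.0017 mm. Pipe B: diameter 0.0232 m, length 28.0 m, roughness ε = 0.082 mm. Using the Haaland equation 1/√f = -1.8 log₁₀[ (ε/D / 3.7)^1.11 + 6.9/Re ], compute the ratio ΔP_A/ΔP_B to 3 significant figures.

ΔP_A/ΔP_B ≈ 4.38

Pipe A: V = Q/A = 0.002417/0.0003871 = 6.243 m/s; Re = 1.65e+04; ε/D = 7.66e-05; Haaland → f = 0.02714; ΔP_A = f(L/D)(ρV²/2) = 2.539e+06 Pa.
Pipe B: V = Q/A = 0.002417/0.0004227 = 5.717 m/s; Re = 1.579e+04; ε/D = 0.00353; Haaland → f = 0.03308; ΔP_B = f(L/D)(ρV²/2) = 5.793e+05 Pa.
ΔP_A/ΔP_B = 2.539e+06/5.793e+05 = 4.38.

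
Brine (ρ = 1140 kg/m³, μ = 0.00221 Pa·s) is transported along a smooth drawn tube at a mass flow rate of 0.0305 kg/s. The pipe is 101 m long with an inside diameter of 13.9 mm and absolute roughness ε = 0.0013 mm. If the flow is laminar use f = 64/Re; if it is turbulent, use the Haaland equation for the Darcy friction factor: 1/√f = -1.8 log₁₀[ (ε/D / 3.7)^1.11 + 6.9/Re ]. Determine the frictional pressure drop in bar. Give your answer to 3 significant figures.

A = πD²/4 = π(0.0139)²/4 = 0.0001517 m²; mean velocity V = ṁ/(ρA) = 0.0305/(1140 · 0.0001517) = 0.1763 m/s.
Reynolds number Re = ρVD/μ = 1140 · 0.1763 · 0.0139 / 0.00221 = 1264.
Re < 2300 → laminar flow, so f = 64/Re = 64/1264 = 0.05063 (the turbulent correlation is not needed).
Darcy-Weisbach: ΔP = f(L/D)(ρV²/2) = 0.05063·(101/0.0139)·(1140·0.1763²/2) = 0.05063·7266·17.72 = 6518 Pa.
ΔP = 6518 Pa = 0.0652 bar.

ΔP ≈ 0.0652 bar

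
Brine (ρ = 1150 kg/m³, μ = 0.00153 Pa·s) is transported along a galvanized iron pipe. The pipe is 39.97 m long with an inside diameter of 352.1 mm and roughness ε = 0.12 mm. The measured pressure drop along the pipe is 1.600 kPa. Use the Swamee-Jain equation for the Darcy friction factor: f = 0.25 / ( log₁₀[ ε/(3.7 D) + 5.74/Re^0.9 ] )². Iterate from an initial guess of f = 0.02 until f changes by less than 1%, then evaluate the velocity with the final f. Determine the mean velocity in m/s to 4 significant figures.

Rearranging Darcy-Weisbach: V = √(2·ΔP·D/(f·L·ρ)). With ε/D = 0.00012/0.3521 = 0.000341, iterate starting from f = 0.02:
  f = 0.02 → V = √(2·1600·0.3521/(0.02·39.97·1150)) = 1.107 m/s; Re = ρVD/μ = 2.93e+05; f → 0.01738
  f = 0.01738 → V = 1.188 m/s; Re = 3.143e+05; f → 0.01727
Converged (Δf/f < 1%). With the final f = 0.01727: V = √(2·1600·0.3521/(0.01727·39.97·1150)) = 1.191 m/s.

V ≈ 1.191 m/s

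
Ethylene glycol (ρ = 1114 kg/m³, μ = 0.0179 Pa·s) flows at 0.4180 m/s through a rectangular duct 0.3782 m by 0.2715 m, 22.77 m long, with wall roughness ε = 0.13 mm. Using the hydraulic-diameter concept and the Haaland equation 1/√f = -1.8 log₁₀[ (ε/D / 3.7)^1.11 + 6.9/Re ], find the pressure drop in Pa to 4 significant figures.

Hydraulic diameter D_h = 4A/P = 4·(0.3782·0.2715)/(2·(0.3782+0.2715)) = 0.4107/1.299 = 0.3161 m.
Re = ρVD_h/μ = 1114·0.418·0.3161/0.0179 = 8223.
ε/D_h = 0.00013/0.3161 = 0.000411; Haaland gives 1/√f = -1.8 log₁₀[4.08e-05+0.000839] = 5.5, so f = 0.03306.
ΔP = f(L/D_h)(ρV²/2) = 0.03306·22.77/0.3161·97.32 = 231.8 Pa.

ΔP ≈ 231.8 Pa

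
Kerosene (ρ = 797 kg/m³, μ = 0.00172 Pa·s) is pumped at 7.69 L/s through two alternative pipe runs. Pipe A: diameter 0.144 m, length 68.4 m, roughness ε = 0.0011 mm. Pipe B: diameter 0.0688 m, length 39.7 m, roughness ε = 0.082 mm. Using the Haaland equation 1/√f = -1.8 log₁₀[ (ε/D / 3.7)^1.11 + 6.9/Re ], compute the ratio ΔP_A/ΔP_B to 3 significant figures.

Pipe A: V = Q/A = 0.00769/0.01629 = 0.4722 m/s; Re = 3.151e+04; ε/D = 7.64e-06; Haaland → f = 0.02306; ΔP_A = f(L/D)(ρV²/2) = 973.1 Pa.
Pipe B: V = Q/A = 0.00769/0.003718 = 2.069 m/s; Re = 6.594e+04; ε/D = 0.00119; Haaland → f = 0.0235; ΔP_B = f(L/D)(ρV²/2) = 2.312e+04 Pa.
ΔP_A/ΔP_B = 973.1/2.312e+04 = 0.0421.

ΔP_A/ΔP_B ≈ 0.0421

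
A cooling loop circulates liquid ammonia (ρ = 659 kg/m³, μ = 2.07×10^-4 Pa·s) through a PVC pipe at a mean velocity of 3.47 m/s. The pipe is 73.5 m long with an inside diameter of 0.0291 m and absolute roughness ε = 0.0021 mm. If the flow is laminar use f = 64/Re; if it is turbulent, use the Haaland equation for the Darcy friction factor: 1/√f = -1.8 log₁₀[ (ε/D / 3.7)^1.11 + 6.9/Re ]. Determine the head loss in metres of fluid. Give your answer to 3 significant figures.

Reynolds number Re = ρVD/μ = 659 · 3.47 · 0.0291 / 0.000207 = 3.215e+05.
Re > 4000 → turbulent. Relative roughness ε/D = 2.1e-06/0.0291 = 7.22e-05. Haaland: 1/√f = -1.8 log₁₀[(7.22e-05/3.7)^1.11 + 6.9/3.215e+05] = -1.8 log₁₀[5.92e-06 + 2.15e-05] = 8.213, so f = 0.01483.
Darcy-Weisbach: ΔP = f(L/D)(ρV²/2) = 0.01483·(73.5/0.0291)·(659·3.47²/2) = 0.01483·2526·3967 = 1.486e+05 Pa.
Head loss h_f = ΔP/(ρg) = 1.486e+05/(659·9.81) = 23.0 m.

h_f ≈ 23.0 m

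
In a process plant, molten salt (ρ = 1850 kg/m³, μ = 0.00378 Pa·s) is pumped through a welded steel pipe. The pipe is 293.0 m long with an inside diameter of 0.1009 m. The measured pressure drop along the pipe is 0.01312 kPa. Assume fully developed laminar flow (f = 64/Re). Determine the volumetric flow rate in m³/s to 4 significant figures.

For laminar flow, f = 64/Re with Re = ρVD/μ, so Darcy-Weisbach reduces to ΔP = 32μLV/D². Solving for V: V = ΔP·D²/(32μL) = 13.12·(0.1009)²/(32·0.00378·293) = 0.003769 m/s.
Check: Re = ρVD/μ = 1850·0.003769·0.1009/0.00378 = 186.1 < 2300, so the laminar assumption holds.
Q = V·A = 0.003769·(π/4·0.1009²) = 3.014e-05 m³/s = 3.014×10^-5 m³/s.

Q ≈ 3.014×10^-5 m³/s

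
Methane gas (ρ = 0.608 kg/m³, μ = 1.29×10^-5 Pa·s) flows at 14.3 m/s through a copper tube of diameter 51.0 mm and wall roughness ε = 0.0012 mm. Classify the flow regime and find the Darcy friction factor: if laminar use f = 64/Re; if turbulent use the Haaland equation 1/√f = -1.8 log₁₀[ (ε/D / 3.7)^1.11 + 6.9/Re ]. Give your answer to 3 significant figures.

Re = ρVD/μ = 0.608·14.3·0.051/1.29e-05 = 3.437e+04.
Re > 4000 → turbulent. ε/D = 1.2e-06/0.051 = 2.35e-05; Haaland: 1/√f = -1.8 log₁₀[1.71e-06 + 0.000201] = 6.649, so f = 0.02262.

f ≈ 0.0226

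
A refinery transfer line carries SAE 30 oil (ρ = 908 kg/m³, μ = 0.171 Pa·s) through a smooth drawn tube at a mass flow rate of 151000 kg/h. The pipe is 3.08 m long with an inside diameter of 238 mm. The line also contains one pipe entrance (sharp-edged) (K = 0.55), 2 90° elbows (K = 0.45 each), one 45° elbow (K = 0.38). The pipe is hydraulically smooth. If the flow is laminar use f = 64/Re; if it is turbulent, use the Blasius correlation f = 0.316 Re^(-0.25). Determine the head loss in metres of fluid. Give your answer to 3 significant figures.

h_f ≈ 0.135 m

ṁ = 151000 kg/h = 151000/3600 = 41.94 kg/s.
A = πD²/4 = π(0.238)²/4 = 0.04449 m²; mean velocity V = ṁ/(ρA) = 41.94/(908 · 0.04449) = 1.038 m/s.
Reynolds number Re = ρVD/μ = 908 · 1.038 · 0.238 / 0.171 = 1312.
Re < 2300 → laminar flow, so f = 64/Re = 64/1312 = 0.04877 (the turbulent correlation is not needed).
Total minor-loss coefficient ΣK = 1·0.55 + 2·0.45 + 1·0.38 = 1.83.
ΔP = [f·L/D + ΣK]·(ρV²/2) = [0.04877·3.08/0.238 + 1.83]·(908·1.038²/2) = [0.6312 + 1.83]·489.5 = 1205 Pa.
Head loss h_f = ΔP/(ρg) = 1205/(908·9.81) = 0.135 m.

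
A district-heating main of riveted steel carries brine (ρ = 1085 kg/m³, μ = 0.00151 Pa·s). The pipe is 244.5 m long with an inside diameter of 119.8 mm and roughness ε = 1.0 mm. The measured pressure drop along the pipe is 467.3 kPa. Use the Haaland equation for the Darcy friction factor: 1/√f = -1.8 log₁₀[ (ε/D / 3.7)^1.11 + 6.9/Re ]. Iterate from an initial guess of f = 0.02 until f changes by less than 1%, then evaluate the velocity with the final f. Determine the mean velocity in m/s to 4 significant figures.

V ≈ 3.425 m/s

Rearranging Darcy-Weisbach: V = √(2·ΔP·D/(f·L·ρ)). With ε/D = 0.001/0.1198 = 0.00835, iterate starting from f = 0.02:
  f = 0.02 → V = √(2·4.673e+05·0.1198/(0.02·244.5·1085)) = 4.594 m/s; Re = ρVD/μ = 3.954e+05; f → 0.03592
  f = 0.03592 → V = 3.428 m/s; Re = 2.951e+05; f → 0.03597
Converged (Δf/f < 1%). With the final f = 0.03597: V = √(2·4.673e+05·0.1198/(0.03597·244.5·1085)) = 3.425 m/s.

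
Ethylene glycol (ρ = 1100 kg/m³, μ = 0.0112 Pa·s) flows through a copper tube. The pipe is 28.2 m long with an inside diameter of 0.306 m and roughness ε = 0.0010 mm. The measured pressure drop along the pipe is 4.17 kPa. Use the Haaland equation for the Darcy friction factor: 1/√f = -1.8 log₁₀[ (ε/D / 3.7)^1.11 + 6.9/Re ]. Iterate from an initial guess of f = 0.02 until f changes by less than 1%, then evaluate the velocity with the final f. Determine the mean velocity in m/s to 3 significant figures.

Rearranging Darcy-Weisbach: V = √(2·ΔP·D/(f·L·ρ)). With ε/D = 1e-06/0.306 = 3.27e-06, iterate starting from f = 0.02:
  f = 0.02 → V = √(2·4170·0.306/(0.02·28.2·1100)) = 2.028 m/s; Re = ρVD/μ = 6.095e+04; f → 0.01983
Converged (Δf/f < 1%). With the final f = 0.01983: V = √(2·4170·0.306/(0.01983·28.2·1100)) = 2.037 m/s.

V ≈ 2.04 m/s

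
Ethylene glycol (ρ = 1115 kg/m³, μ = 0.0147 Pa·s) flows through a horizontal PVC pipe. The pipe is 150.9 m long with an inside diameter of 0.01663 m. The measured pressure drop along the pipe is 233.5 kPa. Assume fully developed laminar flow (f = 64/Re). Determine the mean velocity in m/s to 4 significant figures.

V ≈ 0.9097 m/s

For laminar flow, f = 64/Re with Re = ρVD/μ, so Darcy-Weisbach reduces to ΔP = 32μLV/D². Solving for V: V = ΔP·D²/(32μL) = 2.335e+05·(0.01663)²/(32·0.0147·150.9) = 0.9097 m/s.
Check: Re = ρVD/μ = 1115·0.9097·0.01663/0.0147 = 1148 < 2300, so the laminar assumption holds.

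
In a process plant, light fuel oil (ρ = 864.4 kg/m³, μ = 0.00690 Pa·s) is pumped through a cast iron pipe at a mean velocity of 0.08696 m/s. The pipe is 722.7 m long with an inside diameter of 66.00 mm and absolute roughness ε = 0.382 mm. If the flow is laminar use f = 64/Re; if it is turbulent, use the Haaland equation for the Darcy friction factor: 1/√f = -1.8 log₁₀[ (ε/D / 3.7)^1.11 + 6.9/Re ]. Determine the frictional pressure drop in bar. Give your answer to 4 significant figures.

Reynolds number Re = ρVD/μ = 864.4 · 0.08696 · 0.066 / 0.0069 = 719.
Re < 2300 → laminar flow, so f = 64/Re = 64/719 = 0.08901 (the turbulent correlation is not needed).
Darcy-Weisbach: ΔP = f(L/D)(ρV²/2) = 0.08901·(722.7/0.066)·(864.4·0.08696²/2) = 0.08901·1.095e+04·3.268 = 3186 Pa.
ΔP = 3186 Pa = 0.03186 bar.

ΔP ≈ 0.03186 bar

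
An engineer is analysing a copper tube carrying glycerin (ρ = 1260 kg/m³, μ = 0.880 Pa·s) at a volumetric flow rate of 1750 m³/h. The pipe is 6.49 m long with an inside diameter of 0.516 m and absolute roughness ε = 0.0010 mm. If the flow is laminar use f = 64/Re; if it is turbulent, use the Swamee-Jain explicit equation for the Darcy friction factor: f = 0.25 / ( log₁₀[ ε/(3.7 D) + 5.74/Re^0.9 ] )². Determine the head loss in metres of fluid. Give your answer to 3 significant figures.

Q = 1750 m³/h = 1750/3600 = 0.4861 m³/s.
Cross-sectional area A = πD²/4 = π(0.516)²/4 = 0.2091 m²; mean velocity V = Q/A = 0.4861/0.2091 = 2.325 m/s.
Reynolds number Re = ρVD/μ = 1260 · 2.325 · 0.516 / 0.88 = 1717.
Re < 2300 → laminar flow, so f = 64/Re = 64/1717 = 0.03726 (the turbulent correlation is not needed).
Darcy-Weisbach: ΔP = f(L/D)(ρV²/2) = 0.03726·(6.49/0.516)·(1260·2.325²/2) = 0.03726·12.58·3404 = 1596 Pa.
Head loss h_f = ΔP/(ρg) = 1596/(1260·9.81) = 0.129 m.

h_f ≈ 0.129 m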